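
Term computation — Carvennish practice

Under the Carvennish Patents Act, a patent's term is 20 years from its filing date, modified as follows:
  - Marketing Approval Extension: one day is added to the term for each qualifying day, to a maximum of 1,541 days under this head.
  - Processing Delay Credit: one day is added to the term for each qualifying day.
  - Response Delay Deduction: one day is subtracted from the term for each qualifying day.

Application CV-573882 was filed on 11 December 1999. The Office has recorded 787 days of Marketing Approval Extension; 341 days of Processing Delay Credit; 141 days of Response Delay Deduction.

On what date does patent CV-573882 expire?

Base term: filing date + 20 years → 11 December 2019.
Marketing Approval Extension: 787 days (within the 1541-day cap) → +787 days → 5 February 2022.
Processing Delay Credit: +341 days → 12 January 2023.
Response Delay Deduction: −141 days → 24 August 2022.

2022-08-24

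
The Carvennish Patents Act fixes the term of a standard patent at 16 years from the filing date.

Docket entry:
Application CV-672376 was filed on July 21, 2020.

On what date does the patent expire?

Filing date + 16 years → 21 July 2036.

2036-07-21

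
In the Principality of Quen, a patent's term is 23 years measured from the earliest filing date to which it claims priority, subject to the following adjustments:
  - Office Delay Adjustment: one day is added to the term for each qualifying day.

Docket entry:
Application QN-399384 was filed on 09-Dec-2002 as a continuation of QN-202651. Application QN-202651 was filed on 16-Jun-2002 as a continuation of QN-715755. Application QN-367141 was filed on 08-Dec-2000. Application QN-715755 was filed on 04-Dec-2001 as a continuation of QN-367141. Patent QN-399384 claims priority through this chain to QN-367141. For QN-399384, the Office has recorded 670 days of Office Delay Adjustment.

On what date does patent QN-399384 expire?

Earliest priority filing: 8 December 2000.
Base term: 8 December 2000 + 23 years → 8 December 2023.
Office Delay Adjustment: +670 days → 8 October 2025.

October 8, 2025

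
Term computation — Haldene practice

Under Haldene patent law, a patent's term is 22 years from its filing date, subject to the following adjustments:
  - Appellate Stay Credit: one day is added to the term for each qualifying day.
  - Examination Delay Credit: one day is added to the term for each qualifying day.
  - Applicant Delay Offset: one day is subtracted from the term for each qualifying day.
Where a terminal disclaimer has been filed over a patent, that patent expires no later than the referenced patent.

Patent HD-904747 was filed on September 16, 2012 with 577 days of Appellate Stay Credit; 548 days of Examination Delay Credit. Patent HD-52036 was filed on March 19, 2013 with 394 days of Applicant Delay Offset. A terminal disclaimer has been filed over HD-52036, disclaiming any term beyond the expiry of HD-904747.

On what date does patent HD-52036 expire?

February 18, 2034

Natural term of HD-52036:
  Base: filing + 22 years → 19 March 2035.
  Applicant Delay Offset: −394 days → 18 February 2034.
Expiry of referenced patent HD-904747:
  Base: filing + 22 years → 16 September 2034.
  Appellate Stay Credit: +577 days → 15 April 2036.
  Examination Delay Credit: +548 days → 15 October 2037.
Terminal disclaimer: HD-52036 expires on the earlier of 18 February 2034 and 15 October 2037.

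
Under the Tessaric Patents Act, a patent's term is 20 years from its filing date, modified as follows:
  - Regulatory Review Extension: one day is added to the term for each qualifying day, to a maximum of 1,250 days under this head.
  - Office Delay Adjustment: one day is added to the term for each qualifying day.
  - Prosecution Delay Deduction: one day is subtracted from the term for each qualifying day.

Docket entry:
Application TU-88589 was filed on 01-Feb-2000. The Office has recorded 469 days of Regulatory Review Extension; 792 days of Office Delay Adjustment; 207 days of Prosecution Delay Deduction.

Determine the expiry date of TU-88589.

December 21, 2022

Base term: filing date + 20 years → 1 February 2020.
Regulatory Review Extension: 469 days (within the 1250-day cap) → +469 days → 15 May 2021.
Office Delay Adjustment: +792 days → 16 July 2023.
Prosecution Delay Deduction: −207 days → 21 December 2022.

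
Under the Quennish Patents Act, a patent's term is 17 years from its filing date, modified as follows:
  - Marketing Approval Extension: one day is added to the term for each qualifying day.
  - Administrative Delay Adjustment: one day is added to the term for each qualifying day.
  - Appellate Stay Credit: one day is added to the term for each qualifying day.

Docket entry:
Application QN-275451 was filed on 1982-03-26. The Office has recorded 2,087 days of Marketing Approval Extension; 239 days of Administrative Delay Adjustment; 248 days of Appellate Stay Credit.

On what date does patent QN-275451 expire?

Base term: filing date + 17 years → 26 March 1999.
Marketing Approval Extension: +2087 days → 11 December 2004.
Administrative Delay Adjustment: +239 days → 7 August 2005.
Appellate Stay Credit: +248 days → 12 April 2006.

2006-04-12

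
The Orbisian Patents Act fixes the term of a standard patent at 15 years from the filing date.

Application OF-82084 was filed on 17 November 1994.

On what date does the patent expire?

Filing date + 15 years → 17 November 2009.

November 17, 2009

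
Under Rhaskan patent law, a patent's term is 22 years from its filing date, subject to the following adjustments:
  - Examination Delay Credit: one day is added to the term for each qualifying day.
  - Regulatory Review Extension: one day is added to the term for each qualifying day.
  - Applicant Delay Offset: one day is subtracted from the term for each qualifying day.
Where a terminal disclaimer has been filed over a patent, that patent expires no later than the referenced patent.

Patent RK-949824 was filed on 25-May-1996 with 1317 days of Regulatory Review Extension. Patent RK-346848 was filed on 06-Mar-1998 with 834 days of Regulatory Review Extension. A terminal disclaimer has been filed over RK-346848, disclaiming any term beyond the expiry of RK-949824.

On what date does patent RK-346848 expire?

Natural term of RK-346848:
  Base: filing + 22 years → 6 March 2020.
  Regulatory Review Extension: +834 days → 18 June 2022.
Expiry of referenced patent RK-949824:
  Base: filing + 22 years → 25 May 2018.
  Regulatory Review Extension: +1317 days → 1 January 2022.
Terminal disclaimer: RK-346848 expires on the earlier of 18 June 2022 and 1 January 2022.

2022-01-01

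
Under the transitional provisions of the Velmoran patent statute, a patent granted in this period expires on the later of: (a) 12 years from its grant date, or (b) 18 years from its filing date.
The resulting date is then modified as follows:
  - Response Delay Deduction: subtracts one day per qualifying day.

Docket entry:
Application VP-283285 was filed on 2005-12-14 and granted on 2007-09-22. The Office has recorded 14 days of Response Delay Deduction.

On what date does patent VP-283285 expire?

November 30, 2023

(a) grant + 12 years → 22 September 2019.
(b) filing + 18 years → 14 December 2023.
Later of the two: 14 December 2023.
Response Delay Deduction: −14 days → 30 November 2023.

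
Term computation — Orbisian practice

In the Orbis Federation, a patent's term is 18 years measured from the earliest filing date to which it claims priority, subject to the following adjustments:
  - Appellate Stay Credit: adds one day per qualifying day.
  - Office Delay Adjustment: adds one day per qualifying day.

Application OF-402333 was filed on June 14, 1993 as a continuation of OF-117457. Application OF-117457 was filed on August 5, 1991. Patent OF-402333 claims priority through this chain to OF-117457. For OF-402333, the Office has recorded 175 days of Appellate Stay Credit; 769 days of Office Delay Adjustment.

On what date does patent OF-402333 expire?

2012-03-06

Earliest priority filing: 5 August 1991.
Base term: 5 August 1991 + 18 years → 5 August 2009.
Appellate Stay Credit: +175 days → 27 January 2010.
Office Delay Adjustment: +769 days → 6 March 2012.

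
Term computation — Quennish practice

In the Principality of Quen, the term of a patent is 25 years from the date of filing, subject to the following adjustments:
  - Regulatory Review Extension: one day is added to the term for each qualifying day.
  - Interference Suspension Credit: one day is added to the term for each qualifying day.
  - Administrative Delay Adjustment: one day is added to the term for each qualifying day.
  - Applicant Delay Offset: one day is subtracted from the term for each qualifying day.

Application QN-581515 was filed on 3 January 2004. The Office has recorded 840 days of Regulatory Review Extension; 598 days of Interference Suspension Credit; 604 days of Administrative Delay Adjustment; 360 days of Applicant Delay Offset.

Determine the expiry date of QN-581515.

2033-08-12

Base term: filing date + 25 years → 3 January 2029.
Regulatory Review Extension: +840 days → 23 April 2031.
Interference Suspension Credit: +598 days → 11 December 2032.
Administrative Delay Adjustment: +604 days → 7 August 2034.
Applicant Delay Offset: −360 days → 12 August 2033.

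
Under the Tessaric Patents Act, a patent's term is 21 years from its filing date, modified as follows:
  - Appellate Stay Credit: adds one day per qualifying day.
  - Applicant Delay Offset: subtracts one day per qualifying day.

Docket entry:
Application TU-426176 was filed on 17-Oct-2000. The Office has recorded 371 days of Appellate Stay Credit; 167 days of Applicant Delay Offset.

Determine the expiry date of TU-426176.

2022-05-09

Base term: filing date + 21 years → 17 October 2021.
Appellate Stay Credit: +371 days → 23 October 2022.
Applicant Delay Offset: −167 days → 9 May 2022.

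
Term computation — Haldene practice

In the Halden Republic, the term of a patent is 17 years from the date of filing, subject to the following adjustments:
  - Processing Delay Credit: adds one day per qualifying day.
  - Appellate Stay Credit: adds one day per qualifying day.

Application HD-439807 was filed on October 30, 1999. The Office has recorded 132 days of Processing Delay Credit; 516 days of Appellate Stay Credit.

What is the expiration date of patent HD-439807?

Base term: filing date + 17 years → 30 October 2016.
Processing Delay Credit: +132 days → 11 March 2017.
Appellate Stay Credit: +516 days → 9 August 2018.

2018-08-09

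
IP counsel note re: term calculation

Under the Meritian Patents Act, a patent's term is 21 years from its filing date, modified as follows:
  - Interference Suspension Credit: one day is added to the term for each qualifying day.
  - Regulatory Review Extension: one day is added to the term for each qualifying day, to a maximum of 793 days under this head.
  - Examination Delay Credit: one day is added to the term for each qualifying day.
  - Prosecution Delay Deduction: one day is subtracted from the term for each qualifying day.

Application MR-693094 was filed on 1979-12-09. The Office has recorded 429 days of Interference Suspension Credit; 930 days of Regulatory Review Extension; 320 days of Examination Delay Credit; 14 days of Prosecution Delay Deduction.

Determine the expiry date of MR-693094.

February 14, 2005

Base term: filing date + 21 years → 9 December 2000.
Interference Suspension Credit: +429 days → 11 February 2002.
Regulatory Review Extension: 930 days claimed exceeds the 793-day cap, so +793 days → 14 April 2004.
Examination Delay Credit: +320 days → 28 February 2005.
Prosecution Delay Deduction: −14 days → 14 February 2005.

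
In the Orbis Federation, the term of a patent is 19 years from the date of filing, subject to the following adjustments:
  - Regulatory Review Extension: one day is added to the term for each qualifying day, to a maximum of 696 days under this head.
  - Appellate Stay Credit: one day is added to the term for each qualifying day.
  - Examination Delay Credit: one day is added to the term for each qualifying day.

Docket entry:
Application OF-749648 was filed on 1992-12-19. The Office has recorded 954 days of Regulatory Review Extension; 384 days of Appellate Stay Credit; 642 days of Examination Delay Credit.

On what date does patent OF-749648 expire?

September 5, 2016

Base term: filing date + 19 years → 19 December 2011.
Regulatory Review Extension: 954 days claimed exceeds the 696-day cap, so +696 days → 14 November 2013.
Appellate Stay Credit: +384 days → 3 December 2014.
Examination Delay Credit: +642 days → 5 September 2016.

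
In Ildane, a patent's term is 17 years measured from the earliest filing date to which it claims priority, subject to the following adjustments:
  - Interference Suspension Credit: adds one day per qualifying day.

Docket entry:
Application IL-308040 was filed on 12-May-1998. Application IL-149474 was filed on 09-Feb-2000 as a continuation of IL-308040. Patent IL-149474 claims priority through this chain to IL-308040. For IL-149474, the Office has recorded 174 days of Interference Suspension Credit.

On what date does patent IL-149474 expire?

Earliest priority filing: 12 May 1998.
Base term: 12 May 1998 + 17 years → 12 May 2015.
Interference Suspension Credit: +174 days → 2 November 2015.

2015-11-02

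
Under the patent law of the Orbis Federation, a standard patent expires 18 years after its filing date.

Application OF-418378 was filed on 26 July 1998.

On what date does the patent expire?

Filing date + 18 years → 26 July 2016.

July 26, 2016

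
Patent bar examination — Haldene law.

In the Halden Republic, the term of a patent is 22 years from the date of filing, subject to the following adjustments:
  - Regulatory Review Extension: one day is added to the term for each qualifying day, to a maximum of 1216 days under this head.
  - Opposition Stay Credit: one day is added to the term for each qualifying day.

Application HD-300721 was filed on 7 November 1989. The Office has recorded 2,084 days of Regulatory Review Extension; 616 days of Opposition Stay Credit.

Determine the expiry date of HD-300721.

2016-11-12

Base term: filing date + 22 years → 7 November 2011.
Regulatory Review Extension: 2084 days claimed exceeds the 1216-day cap, so +1216 days → 7 March 2015.
Opposition Stay Credit: +616 days → 12 November 2016.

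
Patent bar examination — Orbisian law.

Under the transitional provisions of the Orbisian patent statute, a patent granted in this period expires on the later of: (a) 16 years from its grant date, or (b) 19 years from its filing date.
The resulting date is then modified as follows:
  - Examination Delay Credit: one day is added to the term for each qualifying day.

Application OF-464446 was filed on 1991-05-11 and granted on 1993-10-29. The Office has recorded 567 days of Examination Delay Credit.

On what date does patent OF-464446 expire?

(a) grant + 16 years → 29 October 2009.
(b) filing + 19 years → 11 May 2010.
Later of the two: 11 May 2010.
Examination Delay Credit: +567 days → 29 November 2011.

November 29, 2011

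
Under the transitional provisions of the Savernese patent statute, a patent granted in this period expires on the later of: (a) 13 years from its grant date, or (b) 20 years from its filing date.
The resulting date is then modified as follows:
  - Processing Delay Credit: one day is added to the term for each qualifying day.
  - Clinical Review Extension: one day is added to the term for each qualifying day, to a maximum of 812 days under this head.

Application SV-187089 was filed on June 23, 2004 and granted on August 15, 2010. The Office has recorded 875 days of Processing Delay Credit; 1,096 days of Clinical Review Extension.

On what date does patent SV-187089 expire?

(a) grant + 13 years → 15 August 2023.
(b) filing + 20 years → 23 June 2024.
Later of the two: 23 June 2024.
Processing Delay Credit: +875 days → 15 November 2026.
Clinical Review Extension: 1096 days claimed exceeds the 812-day cap, so +812 days → 4 February 2029.

February 4, 2029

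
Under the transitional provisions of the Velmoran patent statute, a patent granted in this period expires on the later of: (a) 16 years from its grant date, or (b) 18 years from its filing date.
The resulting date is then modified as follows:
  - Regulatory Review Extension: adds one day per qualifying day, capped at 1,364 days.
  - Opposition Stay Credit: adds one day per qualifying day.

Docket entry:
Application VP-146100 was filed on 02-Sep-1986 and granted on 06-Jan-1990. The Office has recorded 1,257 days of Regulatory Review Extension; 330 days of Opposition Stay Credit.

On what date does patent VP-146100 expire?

2010-05-12

(a) grant + 16 years → 6 January 2006.
(b) filing + 18 years → 2 September 2004.
Later of the two: 6 January 2006.
Regulatory Review Extension: 1257 days (within the 1364-day cap) → +1257 days → 16 June 2009.
Opposition Stay Credit: +330 days → 12 May 2010.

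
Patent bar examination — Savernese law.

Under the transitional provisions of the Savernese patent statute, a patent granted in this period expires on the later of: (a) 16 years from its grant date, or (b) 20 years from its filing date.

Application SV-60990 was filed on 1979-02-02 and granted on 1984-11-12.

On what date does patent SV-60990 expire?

2000-11-12

(a) grant + 16 years → 12 November 2000.
(b) filing + 20 years → 2 February 1999.
Later of the two: 12 November 2000.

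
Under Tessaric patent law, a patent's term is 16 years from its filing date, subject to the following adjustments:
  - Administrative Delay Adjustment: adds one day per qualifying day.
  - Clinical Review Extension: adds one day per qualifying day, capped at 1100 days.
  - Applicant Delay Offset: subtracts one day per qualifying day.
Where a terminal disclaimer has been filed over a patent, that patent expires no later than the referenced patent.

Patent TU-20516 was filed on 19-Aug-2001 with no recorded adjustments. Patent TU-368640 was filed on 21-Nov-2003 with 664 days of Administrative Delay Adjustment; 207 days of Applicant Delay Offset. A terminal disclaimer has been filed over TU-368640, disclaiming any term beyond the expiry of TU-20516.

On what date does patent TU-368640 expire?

Natural term of TU-368640:
  Base: filing + 16 years → 21 November 2019.
  Administrative Delay Adjustment: +664 days → 15 September 2021.
  Applicant Delay Offset: −207 days → 20 February 2021.
Expiry of referenced patent TU-20516:
  Base: filing + 16 years → 19 August 2017.
Terminal disclaimer: TU-368640 expires on the earlier of 20 February 2021 and 19 August 2017.

August 19, 2017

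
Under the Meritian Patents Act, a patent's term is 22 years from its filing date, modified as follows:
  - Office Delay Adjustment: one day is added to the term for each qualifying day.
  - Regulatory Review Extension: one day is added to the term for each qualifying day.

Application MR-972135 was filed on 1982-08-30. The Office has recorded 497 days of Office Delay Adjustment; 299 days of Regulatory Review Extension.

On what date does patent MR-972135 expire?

Base term: filing date + 22 years → 30 August 2004.
Office Delay Adjustment: +497 days → 9 January 2006.
Regulatory Review Extension: +299 days → 4 November 2006.

November 4, 2006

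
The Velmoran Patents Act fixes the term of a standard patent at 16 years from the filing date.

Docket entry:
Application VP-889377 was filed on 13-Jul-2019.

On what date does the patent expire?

Filing date + 16 years → 13 July 2035.

July 13, 2035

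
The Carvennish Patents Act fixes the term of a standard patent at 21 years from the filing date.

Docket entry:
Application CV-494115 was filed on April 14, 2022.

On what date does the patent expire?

April 14, 2043

Filing date + 21 years → 14 April 2043.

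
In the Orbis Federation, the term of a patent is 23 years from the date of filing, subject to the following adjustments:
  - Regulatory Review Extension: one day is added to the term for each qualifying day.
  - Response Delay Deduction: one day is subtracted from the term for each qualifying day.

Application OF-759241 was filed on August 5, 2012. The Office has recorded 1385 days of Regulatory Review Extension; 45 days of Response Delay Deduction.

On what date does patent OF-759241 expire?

2039-04-06

Base term: filing date + 23 years → 5 August 2035.
Regulatory Review Extension: +1385 days → 21 May 2039.
Response Delay Deduction: −45 days → 6 April 2039.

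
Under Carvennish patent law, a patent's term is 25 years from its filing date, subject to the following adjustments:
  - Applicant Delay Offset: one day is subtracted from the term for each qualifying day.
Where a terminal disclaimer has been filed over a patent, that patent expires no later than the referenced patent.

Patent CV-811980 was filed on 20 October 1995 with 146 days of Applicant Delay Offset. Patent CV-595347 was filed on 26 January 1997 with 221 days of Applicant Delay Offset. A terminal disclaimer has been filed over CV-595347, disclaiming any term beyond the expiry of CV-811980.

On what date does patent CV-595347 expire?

2020-05-27

Natural term of CV-595347:
  Base: filing + 25 years → 26 January 2022.
  Applicant Delay Offset: −221 days → 19 June 2021.
Expiry of referenced patent CV-811980:
  Base: filing + 25 years → 20 October 2020.
  Applicant Delay Offset: −146 days → 27 May 2020.
Terminal disclaimer: CV-595347 expires on the earlier of 19 June 2021 and 27 May 2020.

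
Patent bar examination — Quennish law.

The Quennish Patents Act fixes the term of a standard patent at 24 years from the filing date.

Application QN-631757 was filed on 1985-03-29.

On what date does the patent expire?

Filing date + 24 years → 29 March 2009.

March 29, 2009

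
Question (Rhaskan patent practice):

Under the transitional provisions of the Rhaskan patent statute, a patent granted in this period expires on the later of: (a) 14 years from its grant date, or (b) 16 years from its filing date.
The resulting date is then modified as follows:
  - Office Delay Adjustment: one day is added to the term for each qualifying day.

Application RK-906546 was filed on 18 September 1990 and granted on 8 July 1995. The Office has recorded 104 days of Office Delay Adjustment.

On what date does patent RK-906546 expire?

(a) grant + 14 years → 8 July 2009.
(b) filing + 16 years → 18 September 2006.
Later of the two: 8 July 2009.
Office Delay Adjustment: +104 days → 20 October 2009.

October 20, 2009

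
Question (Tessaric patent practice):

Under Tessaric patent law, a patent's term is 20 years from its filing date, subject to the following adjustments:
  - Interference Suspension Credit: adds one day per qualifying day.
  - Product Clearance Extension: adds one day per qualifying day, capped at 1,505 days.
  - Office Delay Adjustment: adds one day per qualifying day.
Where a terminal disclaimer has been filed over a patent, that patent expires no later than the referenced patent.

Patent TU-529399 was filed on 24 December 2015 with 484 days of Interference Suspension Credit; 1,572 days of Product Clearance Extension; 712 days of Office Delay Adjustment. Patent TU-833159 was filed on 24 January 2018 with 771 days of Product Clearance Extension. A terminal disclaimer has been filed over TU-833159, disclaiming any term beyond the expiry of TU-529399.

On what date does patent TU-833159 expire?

Natural term of TU-833159:
  Base: filing + 20 years → 24 January 2038.
  Product Clearance Extension: 771 days (within the 1505-day cap) → +771 days → 5 March 2040.
Expiry of referenced patent TU-529399:
  Base: filing + 20 years → 24 December 2035.
  Interference Suspension Credit: +484 days → 21 April 2037.
  Product Clearance Extension: 1572 days claimed exceeds the 1505-day cap, so +1505 days → 4 June 2041.
  Office Delay Adjustment: +712 days → 17 May 2043.
Terminal disclaimer: TU-833159 expires on the earlier of 5 March 2040 and 17 May 2043.

2040-03-05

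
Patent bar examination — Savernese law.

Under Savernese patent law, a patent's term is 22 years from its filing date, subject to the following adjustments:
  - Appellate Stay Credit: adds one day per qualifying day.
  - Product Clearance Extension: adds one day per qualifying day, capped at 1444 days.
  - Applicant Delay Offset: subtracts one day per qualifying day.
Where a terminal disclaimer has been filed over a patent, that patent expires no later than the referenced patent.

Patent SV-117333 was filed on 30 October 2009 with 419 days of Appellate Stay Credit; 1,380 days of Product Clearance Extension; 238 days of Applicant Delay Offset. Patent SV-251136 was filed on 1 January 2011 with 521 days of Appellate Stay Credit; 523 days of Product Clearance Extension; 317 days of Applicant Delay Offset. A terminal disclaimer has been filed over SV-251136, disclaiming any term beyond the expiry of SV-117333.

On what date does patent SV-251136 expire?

December 29, 2034

Natural term of SV-251136:
  Base: filing + 22 years → 1 January 2033.
  Appellate Stay Credit: +521 days → 6 June 2034.
  Product Clearance Extension: 523 days (within the 1444-day cap) → +523 days → 11 November 2035.
  Applicant Delay Offset: −317 days → 29 December 2034.
Expiry of referenced patent SV-117333:
  Base: filing + 22 years → 30 October 2031.
  Appellate Stay Credit: +419 days → 22 December 2032.
  Product Clearance Extension: 1380 days (within the 1444-day cap) → +1380 days → 2 October 2036.
  Applicant Delay Offset: −238 days → 7 February 2036.
Terminal disclaimer: SV-251136 expires on the earlier of 29 December 2034 and 7 February 2036.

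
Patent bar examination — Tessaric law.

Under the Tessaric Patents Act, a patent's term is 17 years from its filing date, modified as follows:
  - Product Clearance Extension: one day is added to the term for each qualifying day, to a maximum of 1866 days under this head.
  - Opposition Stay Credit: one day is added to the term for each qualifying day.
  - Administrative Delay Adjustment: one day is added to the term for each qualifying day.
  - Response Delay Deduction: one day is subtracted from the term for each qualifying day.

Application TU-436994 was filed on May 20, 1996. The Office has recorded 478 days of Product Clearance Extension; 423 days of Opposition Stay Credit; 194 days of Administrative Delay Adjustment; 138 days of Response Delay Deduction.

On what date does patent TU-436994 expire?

Base term: filing date + 17 years → 20 May 2013.
Product Clearance Extension: 478 days (within the 1866-day cap) → +478 days → 10 September 2014.
Opposition Stay Credit: +423 days → 7 November 2015.
Administrative Delay Adjustment: +194 days → 19 May 2016.
Response Delay Deduction: −138 days → 2 January 2016.

January 2, 2016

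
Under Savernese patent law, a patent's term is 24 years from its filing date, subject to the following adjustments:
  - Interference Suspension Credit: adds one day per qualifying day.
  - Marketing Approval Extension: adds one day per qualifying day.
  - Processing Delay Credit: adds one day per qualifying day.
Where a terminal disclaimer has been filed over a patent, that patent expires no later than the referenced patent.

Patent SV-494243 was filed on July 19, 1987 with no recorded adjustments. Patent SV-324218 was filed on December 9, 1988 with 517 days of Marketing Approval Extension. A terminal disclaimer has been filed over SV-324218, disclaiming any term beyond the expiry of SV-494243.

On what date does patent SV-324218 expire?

2011-07-19

Natural term of SV-324218:
  Base: filing + 24 years → 9 December 2012.
  Marketing Approval Extension: +517 days → 10 May 2014.
Expiry of referenced patent SV-494243:
  Base: filing + 24 years → 19 July 2011.
Terminal disclaimer: SV-324218 expires on the earlier of 10 May 2014 and 19 July 2011.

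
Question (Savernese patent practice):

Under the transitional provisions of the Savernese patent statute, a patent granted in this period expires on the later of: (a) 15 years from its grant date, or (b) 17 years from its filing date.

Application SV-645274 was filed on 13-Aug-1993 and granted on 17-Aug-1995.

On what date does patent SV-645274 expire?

(a) grant + 15 years → 17 August 2010.
(b) filing + 17 years → 13 August 2010.
Later of the two: 17 August 2010.

2010-08-17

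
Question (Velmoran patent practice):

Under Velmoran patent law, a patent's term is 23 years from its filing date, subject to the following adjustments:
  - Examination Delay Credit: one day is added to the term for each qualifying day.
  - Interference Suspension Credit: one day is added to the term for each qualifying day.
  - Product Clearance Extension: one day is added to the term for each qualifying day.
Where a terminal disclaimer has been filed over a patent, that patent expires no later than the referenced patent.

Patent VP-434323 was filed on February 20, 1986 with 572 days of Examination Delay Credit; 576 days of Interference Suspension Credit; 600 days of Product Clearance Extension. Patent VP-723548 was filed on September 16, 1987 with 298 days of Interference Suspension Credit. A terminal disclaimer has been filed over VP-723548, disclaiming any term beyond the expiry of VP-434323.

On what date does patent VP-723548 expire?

2011-07-11

Natural term of VP-723548:
  Base: filing + 23 years → 16 September 2010.
  Interference Suspension Credit: +298 days → 11 July 2011.
Expiry of referenced patent VP-434323:
  Base: filing + 23 years → 20 February 2009.
  Examination Delay Credit: +572 days → 15 September 2010.
  Interference Suspension Credit: +576 days → 13 April 2012.
  Product Clearance Extension: +600 days → 4 December 2013.
Terminal disclaimer: VP-723548 expires on the earlier of 11 July 2011 and 4 December 2013.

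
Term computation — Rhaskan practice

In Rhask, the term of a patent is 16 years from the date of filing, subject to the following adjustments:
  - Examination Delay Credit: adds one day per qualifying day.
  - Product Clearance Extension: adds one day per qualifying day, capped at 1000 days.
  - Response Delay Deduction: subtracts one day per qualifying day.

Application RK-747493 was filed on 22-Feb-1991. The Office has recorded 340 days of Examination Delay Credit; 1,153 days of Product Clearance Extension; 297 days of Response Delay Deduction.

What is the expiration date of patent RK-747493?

2009-12-31

Base term: filing date + 16 years → 22 February 2007.
Examination Delay Credit: +340 days → 28 January 2008.
Product Clearance Extension: 1153 days claimed exceeds the 1000-day cap, so +1000 days → 24 October 2010.
Response Delay Deduction: −297 days → 31 December 2009.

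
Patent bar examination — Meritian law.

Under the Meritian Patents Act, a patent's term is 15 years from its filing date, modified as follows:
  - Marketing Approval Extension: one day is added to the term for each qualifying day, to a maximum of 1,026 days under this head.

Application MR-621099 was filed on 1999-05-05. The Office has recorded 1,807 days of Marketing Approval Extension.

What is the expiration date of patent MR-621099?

2017-02-24

Base term: filing date + 15 years → 5 May 2014.
Marketing Approval Extension: 1807 days claimed exceeds the 1026-day cap, so +1026 days → 24 February 2017.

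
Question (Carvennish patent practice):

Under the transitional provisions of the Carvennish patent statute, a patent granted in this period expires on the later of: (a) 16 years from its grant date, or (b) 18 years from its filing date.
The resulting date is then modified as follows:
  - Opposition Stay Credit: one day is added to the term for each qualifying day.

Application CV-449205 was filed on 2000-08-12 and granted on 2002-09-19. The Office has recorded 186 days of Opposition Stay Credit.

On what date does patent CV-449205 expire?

March 24, 2019

(a) grant + 16 years → 19 September 2018.
(b) filing + 18 years → 12 August 2018.
Later of the two: 19 September 2018.
Opposition Stay Credit: +186 days → 24 March 2019.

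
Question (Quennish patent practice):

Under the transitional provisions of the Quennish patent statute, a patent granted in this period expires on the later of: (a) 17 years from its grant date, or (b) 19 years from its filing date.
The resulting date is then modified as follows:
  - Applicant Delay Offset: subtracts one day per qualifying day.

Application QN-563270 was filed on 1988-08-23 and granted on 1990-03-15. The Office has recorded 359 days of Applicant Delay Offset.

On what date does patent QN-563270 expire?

2006-08-29

(a) grant + 17 years → 15 March 2007.
(b) filing + 19 years → 23 August 2007.
Later of the two: 23 August 2007.
Applicant Delay Offset: −359 days → 29 August 2006.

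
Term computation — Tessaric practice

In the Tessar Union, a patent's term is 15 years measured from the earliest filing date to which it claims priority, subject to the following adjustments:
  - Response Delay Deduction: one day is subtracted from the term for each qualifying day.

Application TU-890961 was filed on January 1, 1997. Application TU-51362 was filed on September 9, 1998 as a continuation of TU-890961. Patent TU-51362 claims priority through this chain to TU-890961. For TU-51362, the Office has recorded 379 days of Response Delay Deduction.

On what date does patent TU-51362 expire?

Earliest priority filing: 1 January 1997.
Base term: 1 January 1997 + 15 years → 1 January 2012.
Response Delay Deduction: −379 days → 18 December 2010.

December 18, 2010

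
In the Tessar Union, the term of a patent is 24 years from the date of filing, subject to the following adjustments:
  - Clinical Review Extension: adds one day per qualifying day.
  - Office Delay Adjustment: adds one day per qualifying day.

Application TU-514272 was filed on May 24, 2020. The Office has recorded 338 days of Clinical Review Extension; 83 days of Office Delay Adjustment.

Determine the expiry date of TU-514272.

2045-07-19

Base term: filing date + 24 years → 24 May 2044.
Clinical Review Extension: +338 days → 27 April 2045.
Office Delay Adjustment: +83 days → 19 July 2045.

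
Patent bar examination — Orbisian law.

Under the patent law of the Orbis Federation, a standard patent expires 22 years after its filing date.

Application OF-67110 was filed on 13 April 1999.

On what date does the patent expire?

Filing date + 22 years → 13 April 2021.

April 13, 2021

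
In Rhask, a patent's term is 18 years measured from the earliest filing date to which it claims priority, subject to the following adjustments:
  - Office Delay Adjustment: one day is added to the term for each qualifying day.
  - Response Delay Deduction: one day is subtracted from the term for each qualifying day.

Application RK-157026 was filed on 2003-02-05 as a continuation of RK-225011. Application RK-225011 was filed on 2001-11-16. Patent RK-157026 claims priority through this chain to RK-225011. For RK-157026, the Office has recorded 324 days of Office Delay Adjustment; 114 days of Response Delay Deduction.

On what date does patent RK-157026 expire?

2020-06-13

Earliest priority filing: 16 November 2001.
Base term: 16 November 2001 + 18 years → 16 November 2019.
Office Delay Adjustment: +324 days → 5 October 2020.
Response Delay Deduction: −114 days → 13 June 2020.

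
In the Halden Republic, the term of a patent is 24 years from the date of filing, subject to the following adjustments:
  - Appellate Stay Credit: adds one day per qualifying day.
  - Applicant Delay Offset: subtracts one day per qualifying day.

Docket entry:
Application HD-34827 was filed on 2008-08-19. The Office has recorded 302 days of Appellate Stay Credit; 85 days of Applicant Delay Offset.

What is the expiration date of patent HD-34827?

2033-03-24

Base term: filing date + 24 years → 19 August 2032.
Appellate Stay Credit: +302 days → 17 June 2033.
Applicant Delay Offset: −85 days → 24 March 2033.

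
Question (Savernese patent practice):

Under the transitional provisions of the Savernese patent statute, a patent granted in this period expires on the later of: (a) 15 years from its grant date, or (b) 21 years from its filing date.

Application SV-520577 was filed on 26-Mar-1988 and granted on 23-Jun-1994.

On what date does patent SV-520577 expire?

June 23, 2009

(a) grant + 15 years → 23 June 2009.
(b) filing + 21 years → 26 March 2009.
Later of the two: 23 June 2009.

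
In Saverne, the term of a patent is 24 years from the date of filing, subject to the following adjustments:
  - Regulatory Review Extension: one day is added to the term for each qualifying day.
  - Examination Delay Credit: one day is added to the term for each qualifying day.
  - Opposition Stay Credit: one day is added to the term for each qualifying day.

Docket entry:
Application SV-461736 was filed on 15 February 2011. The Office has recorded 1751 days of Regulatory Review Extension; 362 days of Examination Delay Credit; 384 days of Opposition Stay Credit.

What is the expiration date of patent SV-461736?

2041-12-17

Base term: filing date + 24 years → 15 February 2035.
Regulatory Review Extension: +1751 days → 2 December 2039.
Examination Delay Credit: +362 days → 28 November 2040.
Opposition Stay Credit: +384 days → 17 December 2041.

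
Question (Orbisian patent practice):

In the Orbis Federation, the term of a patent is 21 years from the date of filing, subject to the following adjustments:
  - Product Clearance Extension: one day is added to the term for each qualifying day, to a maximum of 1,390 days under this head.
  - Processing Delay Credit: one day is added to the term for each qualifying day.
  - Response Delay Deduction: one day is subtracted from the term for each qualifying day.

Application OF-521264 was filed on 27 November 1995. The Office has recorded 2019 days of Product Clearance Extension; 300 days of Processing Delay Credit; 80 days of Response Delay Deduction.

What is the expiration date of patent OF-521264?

2021-04-25

Base term: filing date + 21 years → 27 November 2016.
Product Clearance Extension: 2019 days claimed exceeds the 1390-day cap, so +1390 days → 17 September 2020.
Processing Delay Credit: +300 days → 14 July 2021.
Response Delay Deduction: −80 days → 25 April 2021.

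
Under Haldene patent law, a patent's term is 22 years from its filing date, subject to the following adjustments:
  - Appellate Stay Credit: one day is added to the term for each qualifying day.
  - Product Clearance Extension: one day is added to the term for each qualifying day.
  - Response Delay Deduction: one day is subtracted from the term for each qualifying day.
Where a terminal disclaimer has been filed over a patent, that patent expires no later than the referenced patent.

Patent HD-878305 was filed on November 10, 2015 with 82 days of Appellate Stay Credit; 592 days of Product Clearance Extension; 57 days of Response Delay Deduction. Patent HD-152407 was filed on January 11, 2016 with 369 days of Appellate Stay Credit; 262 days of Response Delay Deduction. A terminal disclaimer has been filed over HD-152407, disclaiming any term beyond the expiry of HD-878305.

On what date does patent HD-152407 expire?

Natural term of HD-152407:
  Base: filing + 22 years → 11 January 2038.
  Appellate Stay Credit: +369 days → 15 January 2039.
  Response Delay Deduction: −262 days → 28 April 2038.
Expiry of referenced patent HD-878305:
  Base: filing + 22 years → 10 November 2037.
  Appellate Stay Credit: +82 days → 31 January 2038.
  Product Clearance Extension: +592 days → 15 September 2039.
  Response Delay Deduction: −57 days → 20 July 2039.
Terminal disclaimer: HD-152407 expires on the earlier of 28 April 2038 and 20 July 2039.

April 28, 2038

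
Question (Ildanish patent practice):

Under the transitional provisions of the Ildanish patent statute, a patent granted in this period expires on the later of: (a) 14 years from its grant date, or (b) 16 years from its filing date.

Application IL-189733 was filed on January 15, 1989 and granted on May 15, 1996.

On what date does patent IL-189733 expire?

(a) grant + 14 years → 15 May 2010.
(b) filing + 16 years → 15 January 2005.
Later of the two: 15 May 2010.

May 15, 2010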